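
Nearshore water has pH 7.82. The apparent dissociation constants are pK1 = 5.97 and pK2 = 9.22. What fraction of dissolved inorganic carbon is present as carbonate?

α₂ = 1 / (1 + [H⁺]/K2 + [H⁺]²/(K1K2)) = 1 / (1 + 10^+1.40 + 10^-0.45)
   = 1 / (1 + 25.119 + 0.35481) = 1/26.474 = 0.03777

α₂ = 0.0378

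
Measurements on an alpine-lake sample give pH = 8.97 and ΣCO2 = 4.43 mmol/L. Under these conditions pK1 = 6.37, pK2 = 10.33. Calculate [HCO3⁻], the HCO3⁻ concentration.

α₁ = 1 / (1 + [H⁺]/K1 + K2/[H⁺]) = 1 / (1 + 10^-2.60 + 10^-1.36)
   = 1 / (1 + 0.0025119 + 0.043652) = 1/1.0462 = 0.9559
[HCO3⁻] = α₁ × DIC = 0.9559 × 4.43 = 4.23 mmol/L

[HCO3⁻] = 4.23 mmol/L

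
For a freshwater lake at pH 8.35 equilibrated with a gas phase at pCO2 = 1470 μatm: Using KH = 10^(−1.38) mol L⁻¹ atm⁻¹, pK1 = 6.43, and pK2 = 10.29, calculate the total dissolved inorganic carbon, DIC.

DIC = 5.22 mmol/L

[CO2*] = KH · pCO2 = 10^(−1.38) × 1470×10^-6 = 6.128×10^-5 mol/L
α₀ = 1/(1 + K1/[H⁺] + K1K2/[H⁺]²) = 1/(1 + 10^+1.92 + 10^-0.02) = 0.01175
DIC = [CO2*]/α₀ = 6.128×10^-5 / 0.01175 = 5.22 mmol/L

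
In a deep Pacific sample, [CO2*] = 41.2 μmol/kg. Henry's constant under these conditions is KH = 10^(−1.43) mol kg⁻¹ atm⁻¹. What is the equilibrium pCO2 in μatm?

pCO2 = 1110 μatm

KH = 10^(−1.43) = 3.715×10^-2 mol kg⁻¹ atm⁻¹
pCO2 = [CO2*]/KH = 41.2×10^-6 / 3.715×10^-2 = 1.11×10^-3 atm = 1110 μatm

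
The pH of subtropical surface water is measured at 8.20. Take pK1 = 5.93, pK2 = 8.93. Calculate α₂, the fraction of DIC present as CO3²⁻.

α₂ = 0.156

α₂ = 1 / (1 + [H⁺]/K2 + [H⁺]²/(K1K2)) = 1 / (1 + 10^+0.73 + 10^-1.54)
   = 1 / (1 + 5.3703 + 0.028840) = 1/6.3992 = 0.1563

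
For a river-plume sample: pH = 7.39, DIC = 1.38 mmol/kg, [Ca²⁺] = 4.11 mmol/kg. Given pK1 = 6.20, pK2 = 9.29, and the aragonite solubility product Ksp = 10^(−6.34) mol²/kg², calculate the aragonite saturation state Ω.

α₂ = 1 / (1 + [H⁺]/K2 + [H⁺]²/(K1K2)) = 1 / (1 + 10^+1.90 + 10^+0.71)
   = 1 / (1 + 79.433 + 5.1286) = 1/85.561 = 0.01169
[CO3²⁻] = α₂ × DIC = 0.01169 × 1.38 = 0.01613 mmol/kg = 16.13 μmol/kg
Ksp = 10^(−6.34) = 4.571×10^-7
Ω = [Ca²⁺][CO3²⁻]/Ksp = (4.11×10^-3)(1.613×10^-5) / 4.571×10^-7 = 0.145

Ω = 0.145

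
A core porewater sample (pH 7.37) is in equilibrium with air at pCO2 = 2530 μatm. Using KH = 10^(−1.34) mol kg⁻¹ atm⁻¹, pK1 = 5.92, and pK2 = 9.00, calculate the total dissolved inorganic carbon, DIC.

DIC = 3.45 mmol/kg

[CO2*] = KH · pCO2 = 10^(−1.34) × 2530×10^-6 = 1.156×10^-4 mol/kg
α₀ = 1/(1 + K1/[H⁺] + K1K2/[H⁺]²) = 1/(1 + 10^+1.45 + 10^-0.18) = 0.03351
DIC = [CO2*]/α₀ = 1.156×10^-4 / 0.03351 = 3.45 mmol/kg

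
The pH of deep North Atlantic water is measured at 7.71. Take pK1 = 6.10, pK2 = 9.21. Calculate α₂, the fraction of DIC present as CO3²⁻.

α₂ = 1 / (1 + [H⁺]/K2 + [H⁺]²/(K1K2)) = 1 / (1 + 10^+1.50 + 10^-0.11)
   = 1 / (1 + 31.623 + 0.77625) = 1/33.399 = 0.02994

α₂ = 0.0299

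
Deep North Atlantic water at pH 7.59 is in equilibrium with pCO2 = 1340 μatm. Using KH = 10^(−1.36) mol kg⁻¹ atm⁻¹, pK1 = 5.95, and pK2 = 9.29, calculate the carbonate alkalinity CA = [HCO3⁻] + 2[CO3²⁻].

CA = 2.66 mmol/kg

[CO2*] = KH · pCO2 = 10^(−1.36) × 1340×10^-6 = 5.849×10^-5 mol/kg
α₀ = 1/(1 + K1/[H⁺] + K1K2/[H⁺]²) = 1/(1 + 10^+1.64 + 10^-0.06) = 0.02197
DIC = [CO2*]/α₀ = 5.849×10^-5 / 0.02197 = 2.663 mmol/kg
CA = (α₁ + 2α₂)·DIC = (0.9589 + 2×0.01913) × 2.663 = 2.66 mmol/kg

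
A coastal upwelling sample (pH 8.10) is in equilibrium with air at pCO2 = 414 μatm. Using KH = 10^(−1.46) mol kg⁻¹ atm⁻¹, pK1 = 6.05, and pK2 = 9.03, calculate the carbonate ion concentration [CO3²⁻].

[CO3²⁻] = 0.189 mmol/kg

[CO2*] = KH · pCO2 = 10^(−1.46) × 414×10^-6 = 1.435×10^-5 mol/kg
α₀ = 1/(1 + K1/[H⁺] + K1K2/[H⁺]²) = 1/(1 + 10^+2.05 + 10^+1.12) = 0.007912
DIC = [CO2*]/α₀ = 1.435×10^-5 / 0.007912 = 1.814 mmol/kg
[CO3²⁻] = α₂·DIC; α₂ = 0.1043, so [CO3²⁻] = 0.1043 × 1.814 = 0.189 mmol/kg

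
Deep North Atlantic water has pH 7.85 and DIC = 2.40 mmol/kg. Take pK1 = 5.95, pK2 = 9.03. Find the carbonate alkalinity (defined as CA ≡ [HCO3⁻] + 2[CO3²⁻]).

CA = [HCO3⁻] + 2[CO3²⁻] = (α₁ + 2α₂)·DIC
At pH 7.85: [H⁺]/K1 = 10^-1.90 = 0.012589, K2/[H⁺] = 10^-1.18 = 0.066069
α₁ = 1/(1 + 0.012589 + 0.066069) = 1/1.0787 = 0.9271; α₂ = α₁·K2/[H⁺] = 0.06125
α₁ + 2α₂ = 1.0496
CA = 1.0496 × 2.40 = 2.52 mmol/kg

CA = 2.52 mmol/kg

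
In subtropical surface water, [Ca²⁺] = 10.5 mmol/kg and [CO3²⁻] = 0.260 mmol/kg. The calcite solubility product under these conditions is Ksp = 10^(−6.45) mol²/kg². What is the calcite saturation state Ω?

Ω = 7.69

Ksp = 10^(−6.45) = 3.548×10^-7
Ω = [Ca²⁺][CO3²⁻]/Ksp = (10.5×10^-3)(0.260×10^-3) / 3.548×10^-7 = 7.69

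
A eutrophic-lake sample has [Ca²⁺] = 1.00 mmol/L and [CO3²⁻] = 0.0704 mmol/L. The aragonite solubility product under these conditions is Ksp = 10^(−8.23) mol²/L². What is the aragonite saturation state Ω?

Ω = 12.0

Ksp = 10^(−8.23) = 5.888×10^-9
Ω = [Ca²⁺][CO3²⁻]/Ksp = (1.00×10^-3)(0.0704×10^-3) / 5.888×10^-9 = 12.0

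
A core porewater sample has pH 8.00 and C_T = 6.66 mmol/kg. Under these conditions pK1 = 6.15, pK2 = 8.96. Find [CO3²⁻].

α₂ = 1 / (1 + [H⁺]/K2 + [H⁺]²/(K1K2)) = 1 / (1 + 10^+0.96 + 10^-0.89)
   = 1 / (1 + 9.1201 + 0.12882) = 1/10.249 = 0.09757
[CO3²⁻] = α₂ × DIC = 0.09757 × 6.66 = 0.650 mmol/kg

[CO3²⁻] = 0.650 mmol/kg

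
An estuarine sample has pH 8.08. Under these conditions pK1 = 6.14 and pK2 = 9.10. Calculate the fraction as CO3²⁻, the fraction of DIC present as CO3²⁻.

α₂ = 0.0863

α₂ = 1 / (1 + [H⁺]/K2 + [H⁺]²/(K1K2)) = 1 / (1 + 10^+1.02 + 10^-0.92)
   = 1 / (1 + 10.471 + 0.12023) = 1/11.592 = 0.08627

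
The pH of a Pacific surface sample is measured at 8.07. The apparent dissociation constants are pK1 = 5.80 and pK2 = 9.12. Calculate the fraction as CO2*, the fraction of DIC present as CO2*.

α₀ = 1 / (1 + K1/[H⁺] + K1K2/[H⁺]²) = 1 / (1 + 10^+2.27 + 10^+1.22)
   = 1 / (1 + 186.21 + 16.596) = 1/203.80 = 0.004907

α₀ = 0.00491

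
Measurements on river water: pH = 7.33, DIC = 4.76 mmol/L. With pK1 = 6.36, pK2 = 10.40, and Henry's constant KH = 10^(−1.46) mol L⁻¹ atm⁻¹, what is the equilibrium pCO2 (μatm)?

pCO2 = 1.33×10^4 μatm

α₀ = 1 / (1 + K1/[H⁺] + K1K2/[H⁺]²) = 1 / (1 + 10^+0.97 + 10^-2.10)
   = 1 / (1 + 9.3325 + 0.0079433) = 1/10.340 = 0.09671
[CO2*] = α₀ × DIC = 0.09671 × 4.76 = 0.4603 mmol/L
pCO2 = [CO2*]/KH = 4.603×10^-4 / 3.467×10^-2 = 1.33×10^4 μatm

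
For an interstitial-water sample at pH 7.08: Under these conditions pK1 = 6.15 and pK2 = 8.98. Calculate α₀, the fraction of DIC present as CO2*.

α₀ = 0.104

α₀ = 1 / (1 + K1/[H⁺] + K1K2/[H⁺]²) = 1 / (1 + 10^+0.93 + 10^-0.97)
   = 1 / (1 + 8.5114 + 0.10715) = 1/9.6185 = 0.1040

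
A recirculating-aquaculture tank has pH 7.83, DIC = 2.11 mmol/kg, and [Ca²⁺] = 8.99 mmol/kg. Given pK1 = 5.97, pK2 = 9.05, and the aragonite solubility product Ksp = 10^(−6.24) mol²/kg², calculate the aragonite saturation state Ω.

Ω = 1.85

α₂ = 1 / (1 + [H⁺]/K2 + [H⁺]²/(K1K2)) = 1 / (1 + 10^+1.22 + 10^-0.64)
   = 1 / (1 + 16.596 + 0.22909) = 1/17.825 = 0.05610
[CO3²⁻] = α₂ × DIC = 0.05610 × 2.11 = 0.1184 mmol/kg
Ksp = 10^(−6.24) = 5.754×10^-7
Ω = [Ca²⁺][CO3²⁻]/Ksp = (8.99×10^-3)(1.184×10^-4) / 5.754×10^-7 = 1.85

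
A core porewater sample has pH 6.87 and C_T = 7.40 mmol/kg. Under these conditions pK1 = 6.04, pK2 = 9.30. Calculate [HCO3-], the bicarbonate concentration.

[HCO3⁻] = 6.43 mmol/kg

α₁ = 1 / (1 + [H⁺]/K1 + K2/[H⁺]) = 1 / (1 + 10^-0.83 + 10^-2.43)
   = 1 / (1 + 0.14791 + 0.0037154) = 1/1.1516 = 0.8683
[HCO3⁻] = α₁ × DIC = 0.8683 × 7.40 = 6.43 mmol/kg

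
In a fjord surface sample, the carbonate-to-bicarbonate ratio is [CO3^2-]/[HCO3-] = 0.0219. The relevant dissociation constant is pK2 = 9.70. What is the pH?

From K2 = [H⁺][CO3^2-]/[HCO3-]:  pH = pK2 + log₁₀([CO3^2-]/[HCO3-])
log₁₀(0.0219) = -1.660
pH = 9.70 + (-1.660) = 8.04

pH = 8.04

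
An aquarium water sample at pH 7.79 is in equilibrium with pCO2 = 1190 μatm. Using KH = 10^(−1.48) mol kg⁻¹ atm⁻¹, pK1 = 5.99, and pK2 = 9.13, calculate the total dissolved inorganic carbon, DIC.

DIC = 2.64 mmol/kg

[CO2*] = KH · pCO2 = 10^(−1.48) × 1190×10^-6 = 3.940×10^-5 mol/kg
α₀ = 1/(1 + K1/[H⁺] + K1K2/[H⁺]²) = 1/(1 + 10^+1.80 + 10^+0.46) = 0.01493
DIC = [CO2*]/α₀ = 3.940×10^-5 / 0.01493 = 2.64 mmol/kg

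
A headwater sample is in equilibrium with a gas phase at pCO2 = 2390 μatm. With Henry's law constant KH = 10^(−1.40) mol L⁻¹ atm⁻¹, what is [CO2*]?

[CO2*] = 95.1 μmol/L

KH = 10^(−1.40) = 3.981×10^-2 mol L⁻¹ atm⁻¹
[CO2*] = KH · pCO2 = 3.981×10^-2 × 2390×10^-6 atm = 9.51×10^-5 mol/L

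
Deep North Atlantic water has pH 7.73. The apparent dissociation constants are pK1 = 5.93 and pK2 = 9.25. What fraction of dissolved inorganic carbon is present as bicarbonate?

α₁ = 1 / (1 + [H⁺]/K1 + K2/[H⁺]) = 1 / (1 + 10^-1.80 + 10^-1.52)
   = 1 / (1 + 0.015849 + 0.030200) = 1/1.0460 = 0.9560

α₁ = 0.956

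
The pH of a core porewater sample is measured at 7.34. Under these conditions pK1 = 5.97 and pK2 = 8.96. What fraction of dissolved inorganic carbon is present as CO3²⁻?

α₂ = 1 / (1 + [H⁺]/K2 + [H⁺]²/(K1K2)) = 1 / (1 + 10^+1.62 + 10^+0.25)
   = 1 / (1 + 41.687 + 1.7783) = 1/44.465 = 0.02249

α₂ = 0.0225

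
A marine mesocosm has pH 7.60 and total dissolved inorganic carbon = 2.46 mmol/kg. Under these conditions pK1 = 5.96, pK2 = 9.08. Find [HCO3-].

[HCO3⁻] = 2.33 mmol/kg

α₁ = 1 / (1 + [H⁺]/K1 + K2/[H⁺]) = 1 / (1 + 10^-1.64 + 10^-1.48)
   = 1 / (1 + 0.022909 + 0.033113) = 1/1.0560 = 0.9470
[HCO3⁻] = α₁ × DIC = 0.9470 × 2.46 = 2.33 mmol/kg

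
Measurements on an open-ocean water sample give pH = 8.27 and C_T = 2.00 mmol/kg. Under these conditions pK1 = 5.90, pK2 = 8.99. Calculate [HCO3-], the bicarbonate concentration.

[HCO3⁻] = 1.67 mmol/kg

α₁ = 1 / (1 + [H⁺]/K1 + K2/[H⁺]) = 1 / (1 + 10^-2.37 + 10^-0.72)
   = 1 / (1 + 0.0042658 + 0.19055) = 1/1.1948 = 0.8370
[HCO3⁻] = α₁ × DIC = 0.8370 × 2.00 = 1.67 mmol/kg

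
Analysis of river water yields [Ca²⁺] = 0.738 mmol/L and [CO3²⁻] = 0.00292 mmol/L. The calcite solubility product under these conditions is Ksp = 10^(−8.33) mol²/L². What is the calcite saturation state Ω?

Ksp = 10^(−8.33) = 4.677×10^-9
Ω = [Ca²⁺][CO3²⁻]/Ksp = (0.738×10^-3)(0.00292×10^-3) / 4.677×10^-9 = 0.461

Ω = 0.461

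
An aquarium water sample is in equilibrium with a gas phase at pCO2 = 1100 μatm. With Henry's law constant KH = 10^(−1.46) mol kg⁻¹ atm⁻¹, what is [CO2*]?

[CO2*] = 38.1 μmol/kg

KH = 10^(−1.46) = 3.467×10^-2 mol kg⁻¹ atm⁻¹
[CO2*] = KH · pCO2 = 3.467×10^-2 × 1100×10^-6 atm = 3.81×10^-5 mol/kg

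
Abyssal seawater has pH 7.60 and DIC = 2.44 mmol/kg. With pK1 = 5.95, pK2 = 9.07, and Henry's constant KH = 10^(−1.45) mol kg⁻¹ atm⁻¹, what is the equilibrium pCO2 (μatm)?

pCO2 = 1460 μatm

α₀ = 1 / (1 + K1/[H⁺] + K1K2/[H⁺]²) = 1 / (1 + 10^+1.65 + 10^+0.18)
   = 1 / (1 + 44.668 + 1.5136) = 1/47.182 = 0.02119
[CO2*] = α₀ × DIC = 0.02119 × 2.44 = 0.05171 mmol/kg
pCO2 = [CO2*]/KH = 5.171×10^-5 / 3.548×10^-2 = 1460 μatm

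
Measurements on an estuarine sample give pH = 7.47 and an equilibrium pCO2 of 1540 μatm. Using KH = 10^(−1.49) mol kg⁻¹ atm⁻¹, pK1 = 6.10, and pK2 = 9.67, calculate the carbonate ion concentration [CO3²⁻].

[CO2*] = KH · pCO2 = 10^(−1.49) × 1540×10^-6 = 4.983×10^-5 mol/kg
α₀ = 1/(1 + K1/[H⁺] + K1K2/[H⁺]²) = 1/(1 + 10^+1.37 + 10^-0.83) = 0.04067
DIC = [CO2*]/α₀ = 4.983×10^-5 / 0.04067 = 1.225 mmol/kg
[CO3²⁻] = α₂·DIC; α₂ = 0.006015, so [CO3²⁻] = 0.006015 × 1.225 = 0.00737 mmol/kg = 7.37 μmol/kg

[CO3²⁻] = 7.37 μmol/kg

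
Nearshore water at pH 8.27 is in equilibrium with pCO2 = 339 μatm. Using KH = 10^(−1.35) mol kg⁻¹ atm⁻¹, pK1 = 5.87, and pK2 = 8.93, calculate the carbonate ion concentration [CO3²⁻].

[CO3²⁻] = 0.832 mmol/kg

[CO2*] = KH · pCO2 = 10^(−1.35) × 339×10^-6 = 1.514×10^-5 mol/kg
α₀ = 1/(1 + K1/[H⁺] + K1K2/[H⁺]²) = 1/(1 + 10^+2.40 + 10^+1.74) = 0.003256
DIC = [CO2*]/α₀ = 1.514×10^-5 / 0.003256 = 4.651 mmol/kg
[CO3²⁻] = α₂·DIC; α₂ = 0.1789, so [CO3²⁻] = 0.1789 × 4.651 = 0.832 mmol/kg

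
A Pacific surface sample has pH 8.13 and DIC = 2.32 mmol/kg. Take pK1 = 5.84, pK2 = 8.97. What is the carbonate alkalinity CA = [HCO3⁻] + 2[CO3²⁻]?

CA = 2.60 mmol/kg

CA = [HCO3⁻] + 2[CO3²⁻] = (α₁ + 2α₂)·DIC
At pH 8.13: [H⁺]/K1 = 10^-2.29 = 0.0051286, K2/[H⁺] = 10^-0.84 = 0.14454
α₁ = 1/(1 + 0.0051286 + 0.14454) = 1/1.1497 = 0.8698; α₂ = α₁·K2/[H⁺] = 0.1257
α₁ + 2α₂ = 1.1213
CA = 1.1213 × 2.32 = 2.60 mmol/kg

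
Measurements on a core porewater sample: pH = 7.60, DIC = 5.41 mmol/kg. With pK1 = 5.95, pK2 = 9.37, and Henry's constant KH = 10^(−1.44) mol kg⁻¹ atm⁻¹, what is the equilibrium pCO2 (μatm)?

α₀ = 1 / (1 + K1/[H⁺] + K1K2/[H⁺]²) = 1 / (1 + 10^+1.65 + 10^-0.12)
   = 1 / (1 + 44.668 + 0.75858) = 1/46.427 = 0.02154
[CO2*] = α₀ × DIC = 0.02154 × 5.41 = 0.1165 mmol/kg
pCO2 = [CO2*]/KH = 1.165×10^-4 / 3.631×10^-2 = 3210 μatm

pCO2 = 3210 μatm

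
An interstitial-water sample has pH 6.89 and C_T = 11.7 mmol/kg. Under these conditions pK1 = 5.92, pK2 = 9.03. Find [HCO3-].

α₁ = 1 / (1 + [H⁺]/K1 + K2/[H⁺]) = 1 / (1 + 10^-0.97 + 10^-2.14)
   = 1 / (1 + 0.10715 + 0.0072444) = 1/1.1144 = 0.8973
[HCO3⁻] = α₁ × DIC = 0.8973 × 11.7 = 10.5 mmol/kg

[HCO3⁻] = 10.5 mmol/kg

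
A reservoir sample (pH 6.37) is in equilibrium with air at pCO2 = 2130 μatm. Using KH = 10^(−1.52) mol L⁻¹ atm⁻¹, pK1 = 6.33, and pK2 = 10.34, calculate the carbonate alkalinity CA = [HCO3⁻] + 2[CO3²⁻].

[CO2*] = KH · pCO2 = 10^(−1.52) × 2130×10^-6 = 6.432×10^-5 mol/L
α₀ = 1/(1 + K1/[H⁺] + K1K2/[H⁺]²) = 1/(1 + 10^+0.04 + 10^-3.93) = 0.4770
DIC = [CO2*]/α₀ = 6.432×10^-5 / 0.4770 = 0.1349 mmol/L
CA = (α₁ + 2α₂)·DIC = (0.5230 + 2×5.604×10^-5) × 0.1349 = 0.0705 mmol/L

CA = 0.0705 mmol/L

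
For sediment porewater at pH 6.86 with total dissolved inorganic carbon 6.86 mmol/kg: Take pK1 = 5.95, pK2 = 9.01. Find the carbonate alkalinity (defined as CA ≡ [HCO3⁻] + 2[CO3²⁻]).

CA = [HCO3⁻] + 2[CO3²⁻] = (α₁ + 2α₂)·DIC
At pH 6.86: [H⁺]/K1 = 10^-0.91 = 0.12303, K2/[H⁺] = 10^-2.15 = 0.0070795
α₁ = 1/(1 + 0.12303 + 0.0070795) = 1/1.1301 = 0.8849; α₂ = α₁·K2/[H⁺] = 0.006264
α₁ + 2α₂ = 0.8974
CA = 0.8974 × 6.86 = 6.16 mmol/kg

CA = 6.16 mmol/kg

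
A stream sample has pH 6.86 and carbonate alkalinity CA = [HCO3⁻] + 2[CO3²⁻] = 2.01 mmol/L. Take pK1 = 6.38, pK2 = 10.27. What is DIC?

CA = [HCO3⁻] + 2[CO3²⁻] = (α₁ + 2α₂)·DIC
At pH 6.86: [H⁺]/K1 = 10^-0.48 = 0.33113, K2/[H⁺] = 10^-3.41 = 0.00038905
α₁ = 1/(1 + 0.33113 + 0.00038905) = 1/1.3315 = 0.7510; α₂ = α₁·K2/[H⁺] = 0.0002922
α₁ + 2α₂ = 0.7516
DIC = CA / (α₁ + 2α₂) = 2.01 / 0.7516 = 2.67 mmol/L

DIC = 2.67 mmol/L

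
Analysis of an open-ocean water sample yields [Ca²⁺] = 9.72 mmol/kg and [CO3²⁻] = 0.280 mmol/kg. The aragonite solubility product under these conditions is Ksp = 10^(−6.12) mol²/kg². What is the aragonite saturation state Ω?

Ω = 3.59

Ksp = 10^(−6.12) = 7.586×10^-7
Ω = [Ca²⁺][CO3²⁻]/Ksp = (9.72×10^-3)(0.280×10^-3) / 7.586×10^-7 = 3.59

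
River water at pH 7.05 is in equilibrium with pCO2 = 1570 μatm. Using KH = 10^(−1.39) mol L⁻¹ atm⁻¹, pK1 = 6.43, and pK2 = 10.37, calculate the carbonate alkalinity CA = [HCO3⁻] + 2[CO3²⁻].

[CO2*] = KH · pCO2 = 10^(−1.39) × 1570×10^-6 = 6.396×10^-5 mol/L
α₀ = 1/(1 + K1/[H⁺] + K1K2/[H⁺]²) = 1/(1 + 10^+0.62 + 10^-2.70) = 0.1934
DIC = [CO2*]/α₀ = 6.396×10^-5 / 0.1934 = 0.3307 mmol/L
CA = (α₁ + 2α₂)·DIC = (0.8062 + 2×0.0003859) × 0.3307 = 0.267 mmol/L

CA = 0.267 mmol/L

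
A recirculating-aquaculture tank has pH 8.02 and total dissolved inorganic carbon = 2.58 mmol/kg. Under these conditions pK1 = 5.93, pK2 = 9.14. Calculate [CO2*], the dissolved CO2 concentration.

[CO2*] = 19.3 μmol/kg

α₀ = 1 / (1 + K1/[H⁺] + K1K2/[H⁺]²) = 1 / (1 + 10^+2.09 + 10^+0.97)
   = 1 / (1 + 123.03 + 9.3325) = 1/133.36 = 0.007499
[CO2*] = α₀ × DIC = 0.007499 × 2.58 = 0.0193 mmol/kg = 19.3 μmol/kg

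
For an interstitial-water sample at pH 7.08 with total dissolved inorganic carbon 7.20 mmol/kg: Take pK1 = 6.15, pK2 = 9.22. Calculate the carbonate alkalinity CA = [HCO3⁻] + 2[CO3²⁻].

CA = 6.49 mmol/kg

CA = [HCO3⁻] + 2[CO3²⁻] = (α₁ + 2α₂)·DIC
At pH 7.08: [H⁺]/K1 = 10^-0.93 = 0.11749, K2/[H⁺] = 10^-2.14 = 0.0072444
α₁ = 1/(1 + 0.11749 + 0.0072444) = 1/1.1247 = 0.8891; α₂ = α₁·K2/[H⁺] = 0.006441
α₁ + 2α₂ = 0.9020
CA = 0.9020 × 7.20 = 6.49 mmol/kg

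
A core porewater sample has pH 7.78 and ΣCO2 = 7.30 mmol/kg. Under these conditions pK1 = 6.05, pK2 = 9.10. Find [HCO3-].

[HCO3⁻] = 6.84 mmol/kg

α₁ = 1 / (1 + [H⁺]/K1 + K2/[H⁺]) = 1 / (1 + 10^-1.73 + 10^-1.32)
   = 1 / (1 + 0.018621 + 0.047863) = 1/1.0665 = 0.9377
[HCO3⁻] = α₁ × DIC = 0.9377 × 7.30 = 6.84 mmol/kg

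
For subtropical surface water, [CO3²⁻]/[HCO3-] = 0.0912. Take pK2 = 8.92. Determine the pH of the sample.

pH = 7.88

From K2 = [H⁺][CO3²⁻]/[HCO3-]:  pH = pK2 + log₁₀([CO3²⁻]/[HCO3-])
log₁₀(0.0912) = -1.040
pH = 8.92 + (-1.040) = 7.88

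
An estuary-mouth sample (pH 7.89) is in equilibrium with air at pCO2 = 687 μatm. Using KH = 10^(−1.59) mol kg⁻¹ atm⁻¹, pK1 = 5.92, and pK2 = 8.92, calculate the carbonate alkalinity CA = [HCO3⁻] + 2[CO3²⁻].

CA = 1.96 mmol/kg

[CO2*] = KH · pCO2 = 10^(−1.59) × 687×10^-6 = 1.766×10^-5 mol/kg
α₀ = 1/(1 + K1/[H⁺] + K1K2/[H⁺]²) = 1/(1 + 10^+1.97 + 10^+0.94) = 0.009705
DIC = [CO2*]/α₀ = 1.766×10^-5 / 0.009705 = 1.819 mmol/kg
CA = (α₁ + 2α₂)·DIC = (0.9058 + 2×0.08453) × 1.819 = 1.96 mmol/kg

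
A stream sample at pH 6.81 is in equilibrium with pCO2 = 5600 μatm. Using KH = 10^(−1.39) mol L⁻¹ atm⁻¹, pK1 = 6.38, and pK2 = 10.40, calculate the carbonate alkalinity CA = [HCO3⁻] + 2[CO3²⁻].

[CO2*] = KH · pCO2 = 10^(−1.39) × 5600×10^-6 = 2.281×10^-4 mol/L
α₀ = 1/(1 + K1/[H⁺] + K1K2/[H⁺]²) = 1/(1 + 10^+0.43 + 10^-3.16) = 0.2708
DIC = [CO2*]/α₀ = 2.281×10^-4 / 0.2708 = 0.8423 mmol/L
CA = (α₁ + 2α₂)·DIC = (0.7290 + 2×0.0001874) × 0.8423 = 0.614 mmol/L

CA = 0.614 mmol/L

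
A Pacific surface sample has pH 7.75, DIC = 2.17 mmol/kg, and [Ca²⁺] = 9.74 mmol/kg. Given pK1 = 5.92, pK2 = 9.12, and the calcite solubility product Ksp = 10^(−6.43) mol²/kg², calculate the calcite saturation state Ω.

α₂ = 1 / (1 + [H⁺]/K2 + [H⁺]²/(K1K2)) = 1 / (1 + 10^+1.37 + 10^-0.46)
   = 1 / (1 + 23.442 + 0.34674) = 1/24.789 = 0.04034
[CO3²⁻] = α₂ × DIC = 0.04034 × 2.17 = 0.08754 mmol/kg
Ksp = 10^(−6.43) = 3.715×10^-7
Ω = [Ca²⁺][CO3²⁻]/Ksp = (9.74×10^-3)(8.754×10^-5) / 3.715×10^-7 = 2.29

Ω = 2.29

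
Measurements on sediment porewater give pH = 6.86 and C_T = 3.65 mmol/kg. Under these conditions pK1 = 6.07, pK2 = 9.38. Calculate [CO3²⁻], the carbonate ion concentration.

[CO3²⁻] = 9.46 μmol/kg

α₂ = 1 / (1 + [H⁺]/K2 + [H⁺]²/(K1K2)) = 1 / (1 + 10^+2.52 + 10^+1.73)
   = 1 / (1 + 331.13 + 53.703) = 1/385.83 = 0.002592
[CO3²⁻] = α₂ × DIC = 0.002592 × 3.65 = 0.00946 mmol/kg = 9.46 μmol/kg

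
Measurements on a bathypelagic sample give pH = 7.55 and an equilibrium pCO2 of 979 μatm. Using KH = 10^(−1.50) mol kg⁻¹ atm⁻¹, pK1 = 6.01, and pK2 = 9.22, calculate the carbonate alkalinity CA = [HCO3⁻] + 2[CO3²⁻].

CA = 1.12 mmol/kg

[CO2*] = KH · pCO2 = 10^(−1.50) × 979×10^-6 = 3.096×10^-5 mol/kg
α₀ = 1/(1 + K1/[H⁺] + K1K2/[H⁺]²) = 1/(1 + 10^+1.54 + 10^-0.13) = 0.02746
DIC = [CO2*]/α₀ = 3.096×10^-5 / 0.02746 = 1.127 mmol/kg
CA = (α₁ + 2α₂)·DIC = (0.9522 + 2×0.02036) × 1.127 = 1.12 mmol/kg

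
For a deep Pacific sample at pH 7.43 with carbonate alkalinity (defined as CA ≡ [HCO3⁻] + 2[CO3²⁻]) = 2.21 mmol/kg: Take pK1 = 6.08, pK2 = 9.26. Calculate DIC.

CA = [HCO3⁻] + 2[CO3²⁻] = (α₁ + 2α₂)·DIC
At pH 7.43: [H⁺]/K1 = 10^-1.35 = 0.044668, K2/[H⁺] = 10^-1.83 = 0.014791
α₁ = 1/(1 + 0.044668 + 0.014791) = 1/1.0595 = 0.9439; α₂ = α₁·K2/[H⁺] = 0.01396
α₁ + 2α₂ = 0.9718
DIC = CA / (α₁ + 2α₂) = 2.21 / 0.9718 = 2.27 mmol/kg

DIC = 2.27 mmol/kg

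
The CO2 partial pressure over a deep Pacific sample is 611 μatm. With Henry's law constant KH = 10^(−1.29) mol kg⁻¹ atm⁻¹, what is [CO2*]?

[CO2*] = 31.3 μmol/kg

KH = 10^(−1.29) = 5.129×10^-2 mol kg⁻¹ atm⁻¹
[CO2*] = KH · pCO2 = 5.129×10^-2 × 611×10^-6 atm = 3.13×10^-5 mol/kg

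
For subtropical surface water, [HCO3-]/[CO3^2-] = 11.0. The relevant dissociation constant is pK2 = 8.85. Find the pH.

From K2 = [H⁺][CO3^2-]/[HCO3-]:  pH = pK2 − log₁₀([HCO3-]/[CO3^2-])
log₁₀(11.0) = +1.041
pH = 8.85 − (+1.041) = 7.81

pH = 7.81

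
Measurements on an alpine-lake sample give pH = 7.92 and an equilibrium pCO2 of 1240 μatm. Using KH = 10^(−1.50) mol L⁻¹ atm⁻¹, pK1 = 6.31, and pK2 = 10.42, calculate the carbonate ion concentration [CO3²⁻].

[CO2*] = KH · pCO2 = 10^(−1.50) × 1240×10^-6 = 3.921×10^-5 mol/L
α₀ = 1/(1 + K1/[H⁺] + K1K2/[H⁺]²) = 1/(1 + 10^+1.61 + 10^-0.89) = 0.02389
DIC = [CO2*]/α₀ = 3.921×10^-5 / 0.02389 = 1.642 mmol/L
[CO3²⁻] = α₂·DIC; α₂ = 0.003077, so [CO3²⁻] = 0.003077 × 1.642 = 0.00505 mmol/L = 5.05 μmol/L

[CO3²⁻] = 5.05 μmol/L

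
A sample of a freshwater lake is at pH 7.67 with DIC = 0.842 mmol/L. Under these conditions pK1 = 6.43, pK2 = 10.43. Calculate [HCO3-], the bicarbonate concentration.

α₁ = 1 / (1 + [H⁺]/K1 + K2/[H⁺]) = 1 / (1 + 10^-1.24 + 10^-2.76)
   = 1 / (1 + 0.057544 + 0.0017378) = 1/1.0593 = 0.9440
[HCO3⁻] = α₁ × DIC = 0.9440 × 0.842 = 0.795 mmol/L

[HCO3⁻] = 0.795 mmol/L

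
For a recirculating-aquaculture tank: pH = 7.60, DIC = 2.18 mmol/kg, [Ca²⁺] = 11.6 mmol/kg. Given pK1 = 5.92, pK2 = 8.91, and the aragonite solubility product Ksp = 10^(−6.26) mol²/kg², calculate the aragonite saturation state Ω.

Ω = 2.11

α₂ = 1 / (1 + [H⁺]/K2 + [H⁺]²/(K1K2)) = 1 / (1 + 10^+1.31 + 10^-0.37)
   = 1 / (1 + 20.417 + 0.42658) = 1/21.844 = 0.04578
[CO3²⁻] = α₂ × DIC = 0.04578 × 2.18 = 0.09980 mmol/kg
Ksp = 10^(−6.26) = 5.495×10^-7
Ω = [Ca²⁺][CO3²⁻]/Ksp = (11.6×10^-3)(9.980×10^-5) / 5.495×10^-7 = 2.11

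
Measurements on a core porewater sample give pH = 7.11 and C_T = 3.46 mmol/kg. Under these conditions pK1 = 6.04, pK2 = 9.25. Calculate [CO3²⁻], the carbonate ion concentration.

[CO3²⁻] = 0.0229 mmol/kg

α₂ = 1 / (1 + [H⁺]/K2 + [H⁺]²/(K1K2)) = 1 / (1 + 10^+2.14 + 10^+1.07)
   = 1 / (1 + 138.04 + 11.749) = 1/150.79 = 0.006632
[CO3²⁻] = α₂ × DIC = 0.006632 × 3.46 = 0.0229 mmol/kg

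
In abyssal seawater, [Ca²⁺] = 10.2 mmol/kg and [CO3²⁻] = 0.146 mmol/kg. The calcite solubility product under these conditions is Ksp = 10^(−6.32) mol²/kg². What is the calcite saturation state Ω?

Ksp = 10^(−6.32) = 4.786×10^-7
Ω = [Ca²⁺][CO3²⁻]/Ksp = (10.2×10^-3)(0.146×10^-3) / 4.786×10^-7 = 3.11

Ω = 3.11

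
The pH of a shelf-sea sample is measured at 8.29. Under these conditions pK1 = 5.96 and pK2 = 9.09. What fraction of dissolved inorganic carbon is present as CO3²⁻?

α₂ = 0.136

α₂ = 1 / (1 + [H⁺]/K2 + [H⁺]²/(K1K2)) = 1 / (1 + 10^+0.80 + 10^-1.53)
   = 1 / (1 + 6.3096 + 0.029512) = 1/7.3391 = 0.1363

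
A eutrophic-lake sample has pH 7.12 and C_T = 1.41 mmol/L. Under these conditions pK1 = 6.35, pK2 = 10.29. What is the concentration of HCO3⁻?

α₁ = 1 / (1 + [H⁺]/K1 + K2/[H⁺]) = 1 / (1 + 10^-0.77 + 10^-3.17)
   = 1 / (1 + 0.16982 + 0.00067608) = 1/1.1705 = 0.8543
[HCO3⁻] = α₁ × DIC = 0.8543 × 1.41 = 1.20 mmol/L

[HCO3⁻] = 1.20 mmol/L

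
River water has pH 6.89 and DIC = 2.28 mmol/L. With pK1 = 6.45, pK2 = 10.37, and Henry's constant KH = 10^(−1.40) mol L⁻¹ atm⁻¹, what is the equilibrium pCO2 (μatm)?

α₀ = 1 / (1 + K1/[H⁺] + K1K2/[H⁺]²) = 1 / (1 + 10^+0.44 + 10^-3.04)
   = 1 / (1 + 2.7542 + 0.00091201) = 1/3.7551 = 0.2663
[CO2*] = α₀ × DIC = 0.2663 × 2.28 = 0.6072 mmol/L
pCO2 = [CO2*]/KH = 6.072×10^-4 / 3.981×10^-2 = 1.53×10^4 μatm

pCO2 = 1.53×10^4 μatm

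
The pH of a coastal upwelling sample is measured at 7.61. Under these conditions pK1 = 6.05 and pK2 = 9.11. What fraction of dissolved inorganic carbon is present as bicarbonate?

α₁ = 1 / (1 + [H⁺]/K1 + K2/[H⁺]) = 1 / (1 + 10^-1.56 + 10^-1.50)
   = 1 / (1 + 0.027542 + 0.031623) = 1/1.0592 = 0.9441

α₁ = 0.944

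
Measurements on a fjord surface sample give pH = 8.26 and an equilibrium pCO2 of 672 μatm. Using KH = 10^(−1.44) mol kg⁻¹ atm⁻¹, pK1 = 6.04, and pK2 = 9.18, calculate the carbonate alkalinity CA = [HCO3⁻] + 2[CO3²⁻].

CA = 5.02 mmol/kg

[CO2*] = KH · pCO2 = 10^(−1.44) × 672×10^-6 = 2.440×10^-5 mol/kg
α₀ = 1/(1 + K1/[H⁺] + K1K2/[H⁺]²) = 1/(1 + 10^+2.22 + 10^+1.30) = 0.005350
DIC = [CO2*]/α₀ = 2.440×10^-5 / 0.005350 = 4.560 mmol/kg
CA = (α₁ + 2α₂)·DIC = (0.8879 + 2×0.1067) × 4.560 = 5.02 mmol/kg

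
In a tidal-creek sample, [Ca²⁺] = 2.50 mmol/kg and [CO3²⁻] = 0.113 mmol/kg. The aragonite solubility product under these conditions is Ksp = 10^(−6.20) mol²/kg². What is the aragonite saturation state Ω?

Ω = 0.448

Ksp = 10^(−6.20) = 6.310×10^-7
Ω = [Ca²⁺][CO3²⁻]/Ksp = (2.50×10^-3)(0.113×10^-3) / 6.310×10^-7 = 0.448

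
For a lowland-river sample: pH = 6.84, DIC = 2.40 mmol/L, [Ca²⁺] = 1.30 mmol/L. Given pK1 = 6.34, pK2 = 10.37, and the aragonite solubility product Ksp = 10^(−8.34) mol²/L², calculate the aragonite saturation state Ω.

α₂ = 1 / (1 + [H⁺]/K2 + [H⁺]²/(K1K2)) = 1 / (1 + 10^+3.53 + 10^+3.03)
   = 1 / (1 + 3388.4 + 1071.5) = 1/4461.0 = 0.0002242
[CO3²⁻] = α₂ × DIC = 0.0002242 × 2.40 = 0.0005380 mmol/L = 0.5380 μmol/L
Ksp = 10^(−8.34) = 4.571×10^-9
Ω = [Ca²⁺][CO3²⁻]/Ksp = (1.30×10^-3)(5.380×10^-7) / 4.571×10^-9 = 0.153

Ω = 0.153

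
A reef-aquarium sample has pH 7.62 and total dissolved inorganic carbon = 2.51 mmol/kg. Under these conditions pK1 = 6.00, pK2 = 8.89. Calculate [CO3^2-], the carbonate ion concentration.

α₂ = 1 / (1 + [H⁺]/K2 + [H⁺]²/(K1K2)) = 1 / (1 + 10^+1.27 + 10^-0.35)
   = 1 / (1 + 18.621 + 0.44668) = 1/20.068 = 0.04983
[CO3²⁻] = α₂ × DIC = 0.04983 × 2.51 = 0.125 mmol/kg

[CO3²⁻] = 0.125 mmol/kg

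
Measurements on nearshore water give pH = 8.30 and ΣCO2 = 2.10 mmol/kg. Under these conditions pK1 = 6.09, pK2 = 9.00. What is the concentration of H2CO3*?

[CO2*] = 10.7 μmol/kg

α₀ = 1 / (1 + K1/[H⁺] + K1K2/[H⁺]²) = 1 / (1 + 10^+2.21 + 10^+1.51)
   = 1 / (1 + 162.18 + 32.359) = 1/195.54 = 0.005114
[CO2*] = α₀ × DIC = 0.005114 × 2.10 = 0.0107 mmol/kg = 10.7 μmol/kg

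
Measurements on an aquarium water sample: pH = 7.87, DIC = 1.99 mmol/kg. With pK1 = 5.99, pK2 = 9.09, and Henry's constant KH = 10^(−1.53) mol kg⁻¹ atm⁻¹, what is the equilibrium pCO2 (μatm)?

pCO2 = 828 μatm

α₀ = 1 / (1 + K1/[H⁺] + K1K2/[H⁺]²) = 1 / (1 + 10^+1.88 + 10^+0.66)
   = 1 / (1 + 75.858 + 4.5709) = 1/81.429 = 0.01228
[CO2*] = α₀ × DIC = 0.01228 × 1.99 = 0.02444 mmol/kg
pCO2 = [CO2*]/KH = 2.444×10^-5 / 2.951×10^-2 = 828 μatm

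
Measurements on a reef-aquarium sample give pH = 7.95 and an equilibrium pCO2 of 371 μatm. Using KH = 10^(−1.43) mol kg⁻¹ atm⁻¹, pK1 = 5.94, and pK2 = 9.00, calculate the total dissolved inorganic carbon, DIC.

[CO2*] = KH · pCO2 = 10^(−1.43) × 371×10^-6 = 1.378×10^-5 mol/kg
α₀ = 1/(1 + K1/[H⁺] + K1K2/[H⁺]²) = 1/(1 + 10^+2.01 + 10^+0.96) = 0.008893
DIC = [CO2*]/α₀ = 1.378×10^-5 / 0.008893 = 1.55 mmol/kg

DIC = 1.55 mmol/kg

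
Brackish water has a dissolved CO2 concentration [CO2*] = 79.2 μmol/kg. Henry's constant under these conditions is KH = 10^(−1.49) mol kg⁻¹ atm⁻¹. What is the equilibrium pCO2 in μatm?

KH = 10^(−1.49) = 3.236×10^-2 mol kg⁻¹ atm⁻¹
pCO2 = [CO2*]/KH = 79.2×10^-6 / 3.236×10^-2 = 2.45×10^-3 atm = 2450 μatm

pCO2 = 2450 μatm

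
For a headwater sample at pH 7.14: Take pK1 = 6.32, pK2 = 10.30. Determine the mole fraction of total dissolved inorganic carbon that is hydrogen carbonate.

α₁ = 1 / (1 + [H⁺]/K1 + K2/[H⁺]) = 1 / (1 + 10^-0.82 + 10^-3.16)
   = 1 / (1 + 0.15136 + 0.00069183) = 1/1.1520 = 0.8680

α₁ = 0.868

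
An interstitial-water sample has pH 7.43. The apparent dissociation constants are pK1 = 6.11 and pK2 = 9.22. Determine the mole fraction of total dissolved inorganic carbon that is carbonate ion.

α₂ = 1 / (1 + [H⁺]/K2 + [H⁺]²/(K1K2)) = 1 / (1 + 10^+1.79 + 10^+0.47)
   = 1 / (1 + 61.660 + 2.9512) = 1/65.611 = 0.01524

α₂ = 0.0152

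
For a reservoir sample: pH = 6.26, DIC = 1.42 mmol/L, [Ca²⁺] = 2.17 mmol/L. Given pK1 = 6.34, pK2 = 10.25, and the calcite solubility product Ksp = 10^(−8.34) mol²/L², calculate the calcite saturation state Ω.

α₂ = 1 / (1 + [H⁺]/K2 + [H⁺]²/(K1K2)) = 1 / (1 + 10^+3.99 + 10^+4.07)
   = 1 / (1 + 9772.4 + 1.1749×10^4) = 1/2.1522×10^4 = 4.646×10^-5
[CO3²⁻] = α₂ × DIC = 4.646×10^-5 × 1.42 = 6.598×10^-5 mmol/L = 0.06598 μmol/L
Ksp = 10^(−8.34) = 4.571×10^-9
Ω = [Ca²⁺][CO3²⁻]/Ksp = (2.17×10^-3)(6.598×10^-8) / 4.571×10^-9 = 0.0313

Ω = 0.0313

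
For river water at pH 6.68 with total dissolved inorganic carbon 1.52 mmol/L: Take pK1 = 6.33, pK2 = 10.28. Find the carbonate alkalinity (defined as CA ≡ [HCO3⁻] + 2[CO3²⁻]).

CA = 1.05 mmol/L

CA = [HCO3⁻] + 2[CO3²⁻] = (α₁ + 2α₂)·DIC
At pH 6.68: [H⁺]/K1 = 10^-0.35 = 0.44668, K2/[H⁺] = 10^-3.60 = 0.00025119
α₁ = 1/(1 + 0.44668 + 0.00025119) = 1/1.4469 = 0.6911; α₂ = α₁·K2/[H⁺] = 0.0001736
α₁ + 2α₂ = 0.6915
CA = 0.6915 × 1.52 = 1.05 mmol/L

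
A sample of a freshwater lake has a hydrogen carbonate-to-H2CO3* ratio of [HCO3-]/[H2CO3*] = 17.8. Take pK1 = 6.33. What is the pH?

From K1 = [H⁺][HCO3-]/[H2CO3*]:  pH = pK1 + log₁₀([HCO3-]/[H2CO3*])
log₁₀(17.8) = +1.250
pH = 6.33 + (+1.250) = 7.58

pH = 7.58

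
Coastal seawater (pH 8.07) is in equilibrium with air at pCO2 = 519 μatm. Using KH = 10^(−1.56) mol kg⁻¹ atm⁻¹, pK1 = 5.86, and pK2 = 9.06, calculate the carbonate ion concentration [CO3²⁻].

[CO3²⁻] = 0.237 mmol/kg

[CO2*] = KH · pCO2 = 10^(−1.56) × 519×10^-6 = 1.429×10^-5 mol/kg
α₀ = 1/(1 + K1/[H⁺] + K1K2/[H⁺]²) = 1/(1 + 10^+2.21 + 10^+1.22) = 0.005562
DIC = [CO2*]/α₀ = 1.429×10^-5 / 0.005562 = 2.570 mmol/kg
[CO3²⁻] = α₂·DIC; α₂ = 0.09231, so [CO3²⁻] = 0.09231 × 2.570 = 0.237 mmol/kg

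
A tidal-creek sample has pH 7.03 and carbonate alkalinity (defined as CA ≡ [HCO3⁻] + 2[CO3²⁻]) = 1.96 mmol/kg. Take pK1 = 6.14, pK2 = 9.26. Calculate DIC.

DIC = 2.20 mmol/kg

CA = [HCO3⁻] + 2[CO3²⁻] = (α₁ + 2α₂)·DIC
At pH 7.03: [H⁺]/K1 = 10^-0.89 = 0.12882, K2/[H⁺] = 10^-2.23 = 0.0058884
α₁ = 1/(1 + 0.12882 + 0.0058884) = 1/1.1347 = 0.8813; α₂ = α₁·K2/[H⁺] = 0.005189
α₁ + 2α₂ = 0.8917
DIC = CA / (α₁ + 2α₂) = 1.96 / 0.8917 = 2.20 mmol/kg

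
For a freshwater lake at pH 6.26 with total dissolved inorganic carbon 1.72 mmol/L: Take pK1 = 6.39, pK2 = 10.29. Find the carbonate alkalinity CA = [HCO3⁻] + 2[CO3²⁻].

CA = [HCO3⁻] + 2[CO3²⁻] = (α₁ + 2α₂)·DIC
At pH 6.26: [H⁺]/K1 = 10^0.13 = 1.3490, K2/[H⁺] = 10^-4.03 = 9.3325×10^-5
α₁ = 1/(1 + 1.3490 + 9.3325×10^-5) = 1/2.3491 = 0.4257; α₂ = α₁·K2/[H⁺] = 3.973×10^-5
α₁ + 2α₂ = 0.4258
CA = 0.4258 × 1.72 = 0.732 mmol/L

CA = 0.732 mmol/L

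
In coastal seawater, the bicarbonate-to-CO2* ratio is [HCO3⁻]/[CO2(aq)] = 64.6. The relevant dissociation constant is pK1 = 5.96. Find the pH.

From K1 = [H⁺][HCO3⁻]/[CO2(aq)]:  pH = pK1 + log₁₀([HCO3⁻]/[CO2(aq)])
log₁₀(64.6) = +1.810
pH = 5.96 + (+1.810) = 7.77

pH = 7.77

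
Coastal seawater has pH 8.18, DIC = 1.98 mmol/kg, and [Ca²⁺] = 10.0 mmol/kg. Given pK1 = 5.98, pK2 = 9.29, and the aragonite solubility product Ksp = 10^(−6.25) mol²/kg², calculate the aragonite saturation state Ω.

Ω = 2.52

α₂ = 1 / (1 + [H⁺]/K2 + [H⁺]²/(K1K2)) = 1 / (1 + 10^+1.11 + 10^-1.09)
   = 1 / (1 + 12.882 + 0.081283) = 1/13.964 = 0.07161
[CO3²⁻] = α₂ × DIC = 0.07161 × 1.98 = 0.1418 mmol/kg
Ksp = 10^(−6.25) = 5.623×10^-7
Ω = [Ca²⁺][CO3²⁻]/Ksp = (10.0×10^-3)(1.418×10^-4) / 5.623×10^-7 = 2.52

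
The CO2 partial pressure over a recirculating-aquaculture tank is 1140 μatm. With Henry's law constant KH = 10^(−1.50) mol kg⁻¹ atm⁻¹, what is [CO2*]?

[CO2*] = 36.0 μmol/kg

KH = 10^(−1.50) = 3.162×10^-2 mol kg⁻¹ atm⁻¹
[CO2*] = KH · pCO2 = 3.162×10^-2 × 1140×10^-6 atm = 3.60×10^-5 mol/kg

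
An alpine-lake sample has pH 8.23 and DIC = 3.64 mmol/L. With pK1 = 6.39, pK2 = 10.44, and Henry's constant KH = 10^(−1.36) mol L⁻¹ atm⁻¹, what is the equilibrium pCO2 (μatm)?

α₀ = 1 / (1 + K1/[H⁺] + K1K2/[H⁺]²) = 1 / (1 + 10^+1.84 + 10^-0.37)
   = 1 / (1 + 69.183 + 0.42658) = 1/70.610 = 0.01416
[CO2*] = α₀ × DIC = 0.01416 × 3.64 = 0.05155 mmol/L
pCO2 = [CO2*]/KH = 5.155×10^-5 / 4.365×10^-2 = 1180 μatm

pCO2 = 1180 μatm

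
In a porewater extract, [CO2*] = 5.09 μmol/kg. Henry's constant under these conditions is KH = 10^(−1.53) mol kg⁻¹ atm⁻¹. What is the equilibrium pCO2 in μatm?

KH = 10^(−1.53) = 2.951×10^-2 mol kg⁻¹ atm⁻¹
pCO2 = [CO2*]/KH = 5.09×10^-6 / 2.951×10^-2 = 1.72×10^-4 atm = 172 μatm

pCO2 = 172 μatm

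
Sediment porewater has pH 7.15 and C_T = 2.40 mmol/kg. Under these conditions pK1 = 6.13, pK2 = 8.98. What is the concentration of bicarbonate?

α₁ = 1 / (1 + [H⁺]/K1 + K2/[H⁺]) = 1 / (1 + 10^-1.02 + 10^-1.83)
   = 1 / (1 + 0.095499 + 0.014791) = 1/1.1103 = 0.9007
[HCO3⁻] = α₁ × DIC = 0.9007 × 2.40 = 2.16 mmol/kg

[HCO3⁻] = 2.16 mmol/kg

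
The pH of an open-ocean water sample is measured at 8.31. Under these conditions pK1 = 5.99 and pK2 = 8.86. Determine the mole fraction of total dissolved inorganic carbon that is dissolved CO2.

α₀ = 0.00372

α₀ = 1 / (1 + K1/[H⁺] + K1K2/[H⁺]²) = 1 / (1 + 10^+2.32 + 10^+1.77)
   = 1 / (1 + 208.93 + 58.884) = 1/268.81 = 0.003720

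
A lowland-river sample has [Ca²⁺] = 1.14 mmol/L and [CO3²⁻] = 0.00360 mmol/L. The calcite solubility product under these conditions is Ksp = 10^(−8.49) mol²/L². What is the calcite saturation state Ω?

Ksp = 10^(−8.49) = 3.236×10^-9
Ω = [Ca²⁺][CO3²⁻]/Ksp = (1.14×10^-3)(0.00360×10^-3) / 3.236×10^-9 = 1.27

Ω = 1.27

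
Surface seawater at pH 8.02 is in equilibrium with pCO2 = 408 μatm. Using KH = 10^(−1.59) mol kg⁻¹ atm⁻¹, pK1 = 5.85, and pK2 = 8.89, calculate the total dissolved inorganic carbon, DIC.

DIC = 1.77 mmol/kg

[CO2*] = KH · pCO2 = 10^(−1.59) × 408×10^-6 = 1.049×10^-5 mol/kg
α₀ = 1/(1 + K1/[H⁺] + K1K2/[H⁺]²) = 1/(1 + 10^+2.17 + 10^+1.30) = 0.005922
DIC = [CO2*]/α₀ = 1.049×10^-5 / 0.005922 = 1.77 mmol/kg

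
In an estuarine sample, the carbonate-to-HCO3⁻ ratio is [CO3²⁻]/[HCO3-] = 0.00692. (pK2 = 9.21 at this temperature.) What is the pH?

From K2 = [H⁺][CO3²⁻]/[HCO3-]:  pH = pK2 + log₁₀([CO3²⁻]/[HCO3-])
log₁₀(0.00692) = -2.160
pH = 9.21 + (-2.160) = 7.05

pH = 7.05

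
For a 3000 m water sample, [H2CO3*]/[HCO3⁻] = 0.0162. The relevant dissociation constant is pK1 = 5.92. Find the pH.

From K1 = [H⁺][HCO3⁻]/[H2CO3*]:  pH = pK1 − log₁₀([H2CO3*]/[HCO3⁻])
log₁₀(0.0162) = -1.790
pH = 5.92 − (-1.790) = 7.71

pH = 7.71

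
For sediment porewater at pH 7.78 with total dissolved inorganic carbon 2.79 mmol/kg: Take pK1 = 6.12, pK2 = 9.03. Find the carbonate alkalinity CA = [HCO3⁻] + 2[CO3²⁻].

CA = 2.88 mmol/kg

CA = [HCO3⁻] + 2[CO3²⁻] = (α₁ + 2α₂)·DIC
At pH 7.78: [H⁺]/K1 = 10^-1.66 = 0.021878, K2/[H⁺] = 10^-1.25 = 0.056234
α₁ = 1/(1 + 0.021878 + 0.056234) = 1/1.0781 = 0.9275; α₂ = α₁·K2/[H⁺] = 0.05216
α₁ + 2α₂ = 1.0319
CA = 1.0319 × 2.79 = 2.88 mmol/kg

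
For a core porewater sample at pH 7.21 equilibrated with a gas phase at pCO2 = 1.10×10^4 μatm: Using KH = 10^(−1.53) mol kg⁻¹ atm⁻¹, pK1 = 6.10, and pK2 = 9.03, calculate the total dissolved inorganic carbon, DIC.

[CO2*] = KH · pCO2 = 10^(−1.53) × 1.10×10^4×10^-6 = 3.246×10^-4 mol/kg
α₀ = 1/(1 + K1/[H⁺] + K1K2/[H⁺]²) = 1/(1 + 10^+1.11 + 10^-0.71) = 0.07104
DIC = [CO2*]/α₀ = 3.246×10^-4 / 0.07104 = 4.57 mmol/kg

DIC = 4.57 mmol/kg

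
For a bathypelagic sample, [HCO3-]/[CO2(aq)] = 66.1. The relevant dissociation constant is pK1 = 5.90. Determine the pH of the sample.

From K1 = [H⁺][HCO3-]/[CO2(aq)]:  pH = pK1 + log₁₀([HCO3-]/[CO2(aq)])
log₁₀(66.1) = +1.820
pH = 5.90 + (+1.820) = 7.72

pH = 7.72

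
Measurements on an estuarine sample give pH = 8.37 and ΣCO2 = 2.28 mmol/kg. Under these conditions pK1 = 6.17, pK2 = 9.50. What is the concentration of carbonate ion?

α₂ = 1 / (1 + [H⁺]/K2 + [H⁺]²/(K1K2)) = 1 / (1 + 10^+1.13 + 10^-1.07)
   = 1 / (1 + 13.490 + 0.085114) = 1/14.575 = 0.06861
[CO3²⁻] = α₂ × DIC = 0.06861 × 2.28 = 0.156 mmol/kg

[CO3²⁻] = 0.156 mmol/kg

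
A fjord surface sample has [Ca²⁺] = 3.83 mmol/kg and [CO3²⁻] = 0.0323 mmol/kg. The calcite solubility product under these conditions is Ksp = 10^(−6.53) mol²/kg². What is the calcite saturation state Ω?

Ω = 0.419

Ksp = 10^(−6.53) = 2.951×10^-7
Ω = [Ca²⁺][CO3²⁻]/Ksp = (3.83×10^-3)(0.0323×10^-3) / 2.951×10^-7 = 0.419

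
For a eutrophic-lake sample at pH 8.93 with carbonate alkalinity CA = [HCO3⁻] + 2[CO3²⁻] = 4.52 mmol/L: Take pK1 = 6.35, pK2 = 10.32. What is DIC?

CA = [HCO3⁻] + 2[CO3²⁻] = (α₁ + 2α₂)·DIC
At pH 8.93: [H⁺]/K1 = 10^-2.58 = 0.0026303, K2/[H⁺] = 10^-1.39 = 0.040738
α₁ = 1/(1 + 0.0026303 + 0.040738) = 1/1.0434 = 0.9584; α₂ = α₁·K2/[H⁺] = 0.03904
α₁ + 2α₂ = 1.0365
DIC = CA / (α₁ + 2α₂) = 4.52 / 1.0365 = 4.36 mmol/L

DIC = 4.36 mmol/L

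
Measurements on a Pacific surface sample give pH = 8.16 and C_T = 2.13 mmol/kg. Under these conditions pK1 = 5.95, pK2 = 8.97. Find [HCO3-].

[HCO3⁻] = 1.83 mmol/kg

α₁ = 1 / (1 + [H⁺]/K1 + K2/[H⁺]) = 1 / (1 + 10^-2.21 + 10^-0.81)
   = 1 / (1 + 0.0061660 + 0.15488) = 1/1.1610 = 0.8613
[HCO3⁻] = α₁ × DIC = 0.8613 × 2.13 = 1.83 mmol/kg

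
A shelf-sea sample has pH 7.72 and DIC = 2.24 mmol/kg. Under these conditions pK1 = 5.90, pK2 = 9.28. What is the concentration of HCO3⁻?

α₁ = 1 / (1 + [H⁺]/K1 + K2/[H⁺]) = 1 / (1 + 10^-1.82 + 10^-1.56)
   = 1 / (1 + 0.015136 + 0.027542) = 1/1.0427 = 0.9591
[HCO3⁻] = α₁ × DIC = 0.9591 × 2.24 = 2.15 mmol/kg

[HCO3⁻] = 2.15 mmol/kg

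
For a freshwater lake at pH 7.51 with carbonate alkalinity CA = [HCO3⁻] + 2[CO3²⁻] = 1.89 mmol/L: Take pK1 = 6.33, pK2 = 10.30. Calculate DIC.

DIC = 2.01 mmol/L

CA = [HCO3⁻] + 2[CO3²⁻] = (α₁ + 2α₂)·DIC
At pH 7.51: [H⁺]/K1 = 10^-1.18 = 0.066069, K2/[H⁺] = 10^-2.79 = 0.0016218
α₁ = 1/(1 + 0.066069 + 0.0016218) = 1/1.0677 = 0.9366; α₂ = α₁·K2/[H⁺] = 0.001519
α₁ + 2α₂ = 0.9396
DIC = CA / (α₁ + 2α₂) = 1.89 / 0.9396 = 2.01 mmol/L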